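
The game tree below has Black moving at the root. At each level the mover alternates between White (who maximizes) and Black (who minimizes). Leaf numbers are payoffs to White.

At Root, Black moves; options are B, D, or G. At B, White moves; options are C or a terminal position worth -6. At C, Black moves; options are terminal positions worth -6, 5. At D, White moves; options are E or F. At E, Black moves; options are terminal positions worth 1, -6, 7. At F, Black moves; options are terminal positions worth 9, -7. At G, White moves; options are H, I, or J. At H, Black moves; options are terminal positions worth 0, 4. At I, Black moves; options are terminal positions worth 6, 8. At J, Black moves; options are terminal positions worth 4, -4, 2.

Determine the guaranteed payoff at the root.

C (Black): min(-6, 5) = -6
B (White): max(-6, -6) = -6
E (Black): min(1, -6, 7) = -6
F (Black): min(9, -7) = -7
D (White): max(-6, -7) = -6
H (Black): min(0, 4) = 0
I (Black): min(6, 8) = 6
J (Black): min(4, -4, 2) = -4
G (White): max(0, 6, -4) = 6
Root (Black): min(-6, -6, 6) = -6

-6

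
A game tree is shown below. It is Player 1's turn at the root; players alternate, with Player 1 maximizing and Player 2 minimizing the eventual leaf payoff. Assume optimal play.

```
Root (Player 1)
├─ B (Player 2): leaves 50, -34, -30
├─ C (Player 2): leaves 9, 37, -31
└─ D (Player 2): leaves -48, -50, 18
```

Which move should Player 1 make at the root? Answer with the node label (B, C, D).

B (Player 2): min(50, -34, -30) = -34
C (Player 2): min(9, 37, -31) = -31
D (Player 2): min(-48, -50, 18) = -50
Root (Player 1): max(-34, -31, -50) = -31
Player 1 picks the child with the highest value: C (value -31).

C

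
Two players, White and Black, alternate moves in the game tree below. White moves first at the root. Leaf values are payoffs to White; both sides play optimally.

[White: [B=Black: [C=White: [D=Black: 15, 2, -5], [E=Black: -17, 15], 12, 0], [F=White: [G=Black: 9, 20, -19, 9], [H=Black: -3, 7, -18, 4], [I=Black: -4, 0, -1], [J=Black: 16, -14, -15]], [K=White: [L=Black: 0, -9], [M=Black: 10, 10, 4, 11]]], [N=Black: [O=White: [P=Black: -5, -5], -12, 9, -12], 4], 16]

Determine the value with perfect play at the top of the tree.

16

D (Black): min(15, 2, -5) = -5
E (Black): min(-17, 15) = -17
C (White): max(-5, -17, 12, 0) = 12
G (Black): min(9, 20, -19, 9) = -19
H (Black): min(-3, 7, -18, 4) = -18
I (Black): min(-4, 0, -1) = -4
J (Black): min(16, -14, -15) = -15
F (White): max(-19, -18, -4, -15) = -4
L (Black): min(0, -9) = -9
M (Black): min(10, 10, 4, 11) = 4
K (White): max(-9, 4) = 4
B (Black): min(12, -4, 4) = -4
P (Black): min(-5, -5) = -5
O (White): max(-5, -12, 9, -12) = 9
N (Black): min(9, 4) = 4
Root (White): max(-4, 4, 16) = 16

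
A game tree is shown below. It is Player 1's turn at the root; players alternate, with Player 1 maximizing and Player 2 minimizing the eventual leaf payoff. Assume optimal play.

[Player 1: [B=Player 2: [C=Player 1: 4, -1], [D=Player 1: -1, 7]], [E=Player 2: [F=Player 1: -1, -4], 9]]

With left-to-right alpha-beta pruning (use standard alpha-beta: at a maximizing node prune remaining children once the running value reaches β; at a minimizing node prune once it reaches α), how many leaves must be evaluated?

6

C [α=-∞,β=+∞]: v=4
D [α=-∞,β=4]: v=7
B [α=-∞,β=+∞]: v=4
F [α=4,β=+∞]: v=-1
E [α=4,β=+∞]: v=-1 after child 1 ≤ α → α-cutoff, skip 1
Root [α=-∞,β=+∞]: v=4
Leaves evaluated: 6 of 7.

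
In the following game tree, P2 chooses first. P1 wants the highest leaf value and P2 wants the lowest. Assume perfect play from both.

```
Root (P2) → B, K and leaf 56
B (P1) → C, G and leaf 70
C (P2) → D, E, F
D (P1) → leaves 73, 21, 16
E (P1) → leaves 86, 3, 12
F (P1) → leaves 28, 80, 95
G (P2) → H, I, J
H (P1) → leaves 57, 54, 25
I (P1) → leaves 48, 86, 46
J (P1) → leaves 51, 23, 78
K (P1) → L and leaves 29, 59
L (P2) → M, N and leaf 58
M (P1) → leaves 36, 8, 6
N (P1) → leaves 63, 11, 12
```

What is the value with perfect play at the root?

D (P1): max(73, 21, 16) = 73
E (P1): max(86, 3, 12) = 86
F (P1): max(28, 80, 95) = 95
C (P2): min(73, 86, 95) = 73
H (P1): max(57, 54, 25) = 57
I (P1): max(48, 86, 46) = 86
J (P1): max(51, 23, 78) = 78
G (P2): min(57, 86, 78) = 57
B (P1): max(73, 57, 70) = 73
M (P1): max(36, 8, 6) = 36
N (P1): max(63, 11, 12) = 63
L (P2): min(36, 63, 58) = 36
K (P1): max(36, 29, 59) = 59
Root (P2): min(73, 59, 56) = 56

56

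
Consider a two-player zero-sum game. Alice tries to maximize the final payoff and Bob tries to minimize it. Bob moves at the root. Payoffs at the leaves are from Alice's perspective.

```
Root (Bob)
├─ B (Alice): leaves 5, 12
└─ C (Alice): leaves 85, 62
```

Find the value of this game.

12

B (Alice): max(5, 12) = 12
C (Alice): max(85, 62) = 85
Root (Bob): min(12, 85) = 12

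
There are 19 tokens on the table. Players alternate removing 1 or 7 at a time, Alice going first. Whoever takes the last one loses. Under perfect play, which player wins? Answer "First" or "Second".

Positions where the player to move wins (W) vs loses (L):
i:   0  1  2  3  4  5  6  7  8  9 10 11 12 13 14 15 16 17 18 19
     W  L  W  L  W  L  W  L  W  L  W  L  W  L  W  L  W  L  W  L
Position 19 is L, so the second player wins.

Second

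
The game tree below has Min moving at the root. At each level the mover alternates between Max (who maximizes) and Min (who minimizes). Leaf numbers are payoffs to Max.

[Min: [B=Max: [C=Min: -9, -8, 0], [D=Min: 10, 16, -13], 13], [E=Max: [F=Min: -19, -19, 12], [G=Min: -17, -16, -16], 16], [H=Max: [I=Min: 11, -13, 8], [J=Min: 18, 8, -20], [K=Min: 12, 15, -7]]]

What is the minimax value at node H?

I: min(11, -13, 8) = -13
J: min(18, 8, -20) = -20
K: min(12, 15, -7) = -7
H: max(-13, -20, -7) = -7

-7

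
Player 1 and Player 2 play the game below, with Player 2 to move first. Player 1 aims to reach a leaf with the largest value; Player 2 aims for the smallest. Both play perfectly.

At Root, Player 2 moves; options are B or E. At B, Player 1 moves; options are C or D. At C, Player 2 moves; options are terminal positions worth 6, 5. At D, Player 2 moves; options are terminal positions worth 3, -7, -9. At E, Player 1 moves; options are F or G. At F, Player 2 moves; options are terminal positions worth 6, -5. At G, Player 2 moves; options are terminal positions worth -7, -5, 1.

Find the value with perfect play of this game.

C (Player 2): min(6, 5) = 5
D (Player 2): min(3, -7, -9) = -9
B (Player 1): max(5, -9) = 5
F (Player 2): min(6, -5) = -5
G (Player 2): min(-7, -5, 1) = -7
E (Player 1): max(-5, -7) = -5
Root (Player 2): min(5, -5) = -5

-5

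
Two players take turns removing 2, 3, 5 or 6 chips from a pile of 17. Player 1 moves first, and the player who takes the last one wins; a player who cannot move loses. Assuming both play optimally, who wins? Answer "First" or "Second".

Compute winning (W) and losing (L) positions by backward induction:
i:   0  1  2  3  4  5  6  7  8  9 10 11 12 13 14 15 16 17
     L  L  W  W  W  W  W  W  L  L  W  W  W  W  W  W  L  L
Position 17 is L, so the second player wins.

Second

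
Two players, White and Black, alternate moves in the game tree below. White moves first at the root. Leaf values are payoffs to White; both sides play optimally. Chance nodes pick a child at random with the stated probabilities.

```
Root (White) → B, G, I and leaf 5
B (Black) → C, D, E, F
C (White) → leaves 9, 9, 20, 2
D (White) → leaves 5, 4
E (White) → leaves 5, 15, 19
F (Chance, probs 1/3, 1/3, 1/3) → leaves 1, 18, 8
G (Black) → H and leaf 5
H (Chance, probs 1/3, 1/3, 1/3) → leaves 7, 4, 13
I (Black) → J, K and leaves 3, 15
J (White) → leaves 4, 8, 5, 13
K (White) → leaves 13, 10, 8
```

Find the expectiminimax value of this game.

C (White): max(9, 9, 20, 2) = 20
D (White): max(5, 4) = 5
E (White): max(5, 15, 19) = 19
F (Chance): 1/3·1 + 1/3·18 + 1/3·8 = 9
B (Black): min(20, 5, 19, 9) = 5
H (Chance): 1/3·7 + 1/3·4 + 1/3·13 = 8
G (Black): min(8, 5) = 5
J (White): max(4, 8, 5, 13) = 13
K (White): max(13, 10, 8) = 13
I (Black): min(13, 13, 3, 15) = 3
Root (White): max(5, 5, 3, 5) = 5

5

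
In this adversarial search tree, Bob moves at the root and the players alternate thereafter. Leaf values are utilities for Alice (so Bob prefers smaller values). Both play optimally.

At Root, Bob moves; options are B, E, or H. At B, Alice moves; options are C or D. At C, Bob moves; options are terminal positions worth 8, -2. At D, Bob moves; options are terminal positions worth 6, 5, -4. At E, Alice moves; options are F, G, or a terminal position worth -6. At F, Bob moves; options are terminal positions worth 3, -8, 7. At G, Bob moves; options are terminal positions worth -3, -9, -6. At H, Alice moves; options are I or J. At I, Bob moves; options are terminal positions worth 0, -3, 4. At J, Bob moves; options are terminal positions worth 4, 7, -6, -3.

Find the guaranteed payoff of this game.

-6

C (Bob): min(8, -2) = -2
D (Bob): min(6, 5, -4) = -4
B (Alice): max(-2, -4) = -2
F (Bob): min(3, -8, 7) = -8
G (Bob): min(-3, -9, -6) = -9
E (Alice): max(-8, -9, -6) = -6
I (Bob): min(0, -3, 4) = -3
J (Bob): min(4, 7, -6, -3) = -6
H (Alice): max(-3, -6) = -3
Root (Bob): min(-2, -6, -3) = -6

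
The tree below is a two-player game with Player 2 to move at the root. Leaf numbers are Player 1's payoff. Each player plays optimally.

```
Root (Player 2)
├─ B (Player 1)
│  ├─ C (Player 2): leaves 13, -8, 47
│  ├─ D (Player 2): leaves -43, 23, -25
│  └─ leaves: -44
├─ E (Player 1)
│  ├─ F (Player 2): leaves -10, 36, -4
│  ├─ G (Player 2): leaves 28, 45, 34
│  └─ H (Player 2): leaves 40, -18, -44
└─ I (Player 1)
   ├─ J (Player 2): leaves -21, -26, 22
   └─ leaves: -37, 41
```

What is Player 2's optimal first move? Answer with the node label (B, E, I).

C (Player 2): min(13, -8, 47) = -8
D (Player 2): min(-43, 23, -25) = -43
B (Player 1): max(-8, -43, -44) = -8
F (Player 2): min(-10, 36, -4) = -10
G (Player 2): min(28, 45, 34) = 28
H (Player 2): min(40, -18, -44) = -44
E (Player 1): max(-10, 28, -44) = 28
J (Player 2): min(-21, -26, 22) = -26
I (Player 1): max(-26, -37, 41) = 41
Root (Player 2): min(-8, 28, 41) = -8
Player 2 picks the child with the lowest value: B (value -8).

B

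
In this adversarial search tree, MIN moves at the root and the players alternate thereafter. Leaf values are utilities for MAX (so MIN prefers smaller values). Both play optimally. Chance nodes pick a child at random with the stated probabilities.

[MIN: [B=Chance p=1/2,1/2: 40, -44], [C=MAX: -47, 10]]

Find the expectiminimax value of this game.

-2

B (Chance): 1/2·40 + 1/2·-44 = -2
C (MAX): max(-47, 10) = 10
Root (MIN): min(-2, 10) = -2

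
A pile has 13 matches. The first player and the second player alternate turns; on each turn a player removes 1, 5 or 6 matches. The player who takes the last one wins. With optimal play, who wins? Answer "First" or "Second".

Second

Compute winning (W) and losing (L) positions by backward induction:
i:   0  1  2  3  4  5  6  7  8  9 10 11 12 13
     L  W  L  W  L  W  W  W  W  W  W  L  W  L
Position 13 is L, so the second player wins.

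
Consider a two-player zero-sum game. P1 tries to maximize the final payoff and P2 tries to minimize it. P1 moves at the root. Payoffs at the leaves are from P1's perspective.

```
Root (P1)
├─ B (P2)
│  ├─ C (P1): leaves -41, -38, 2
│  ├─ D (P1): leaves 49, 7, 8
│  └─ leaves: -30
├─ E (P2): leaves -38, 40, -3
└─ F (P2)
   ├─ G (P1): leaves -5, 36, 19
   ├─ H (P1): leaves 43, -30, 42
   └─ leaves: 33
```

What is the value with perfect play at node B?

C: max(-41, -38, 2) = 2
D: max(49, 7, 8) = 49
B: min(2, 49, -30) = -30

-30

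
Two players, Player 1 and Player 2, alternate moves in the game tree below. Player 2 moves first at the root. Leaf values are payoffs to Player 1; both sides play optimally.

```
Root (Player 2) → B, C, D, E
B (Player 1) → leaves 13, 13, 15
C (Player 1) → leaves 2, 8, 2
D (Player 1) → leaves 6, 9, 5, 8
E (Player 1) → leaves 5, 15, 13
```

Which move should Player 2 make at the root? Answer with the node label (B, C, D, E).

C

B (Player 1): max(13, 13, 15) = 15
C (Player 1): max(2, 8, 2) = 8
D (Player 1): max(6, 9, 5, 8) = 9
E (Player 1): max(5, 15, 13) = 15
Root (Player 2): min(15, 8, 9, 15) = 8
Player 2 picks the child with the lowest value: C (value 8).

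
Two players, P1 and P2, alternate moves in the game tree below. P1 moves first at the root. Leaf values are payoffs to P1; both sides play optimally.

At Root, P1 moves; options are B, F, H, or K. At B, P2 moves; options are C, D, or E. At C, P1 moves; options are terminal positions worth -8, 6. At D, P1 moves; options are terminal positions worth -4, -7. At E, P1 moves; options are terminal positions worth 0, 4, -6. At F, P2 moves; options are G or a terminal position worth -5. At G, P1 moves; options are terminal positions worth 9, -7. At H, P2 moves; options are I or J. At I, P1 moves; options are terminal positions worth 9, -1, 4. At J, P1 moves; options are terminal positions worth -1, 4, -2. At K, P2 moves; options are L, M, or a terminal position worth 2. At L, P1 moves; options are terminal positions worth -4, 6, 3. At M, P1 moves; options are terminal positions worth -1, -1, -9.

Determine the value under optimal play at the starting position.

C (P1): max(-8, 6) = 6
D (P1): max(-4, -7) = -4
E (P1): max(0, 4, -6) = 4
B (P2): min(6, -4, 4) = -4
G (P1): max(9, -7) = 9
F (P2): min(9, -5) = -5
I (P1): max(9, -1, 4) = 9
J (P1): max(-1, 4, -2) = 4
H (P2): min(9, 4) = 4
L (P1): max(-4, 6, 3) = 6
M (P1): max(-1, -1, -9) = -1
K (P2): min(6, -1, 2) = -1
Root (P1): max(-4, -5, 4, -1) = 4

4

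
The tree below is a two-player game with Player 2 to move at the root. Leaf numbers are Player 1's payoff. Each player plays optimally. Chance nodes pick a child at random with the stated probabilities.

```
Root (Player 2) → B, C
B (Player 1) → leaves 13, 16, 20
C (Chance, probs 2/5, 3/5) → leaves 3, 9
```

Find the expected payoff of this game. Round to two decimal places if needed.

B (Player 1): max(13, 16, 20) = 20
C (Chance): 2/5·3 + 3/5·9 = 6.6
Root (Player 2): min(20, 6.6) = 6.6

6.6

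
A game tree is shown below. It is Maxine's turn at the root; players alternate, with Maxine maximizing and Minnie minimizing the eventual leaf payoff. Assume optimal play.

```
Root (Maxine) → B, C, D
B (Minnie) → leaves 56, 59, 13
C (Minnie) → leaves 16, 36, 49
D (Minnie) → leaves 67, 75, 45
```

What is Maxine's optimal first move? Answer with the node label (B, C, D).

B (Minnie): min(56, 59, 13) = 13
C (Minnie): min(16, 36, 49) = 16
D (Minnie): min(67, 75, 45) = 45
Root (Maxine): max(13, 16, 45) = 45
Maxine picks the child with the highest value: D (value 45).

D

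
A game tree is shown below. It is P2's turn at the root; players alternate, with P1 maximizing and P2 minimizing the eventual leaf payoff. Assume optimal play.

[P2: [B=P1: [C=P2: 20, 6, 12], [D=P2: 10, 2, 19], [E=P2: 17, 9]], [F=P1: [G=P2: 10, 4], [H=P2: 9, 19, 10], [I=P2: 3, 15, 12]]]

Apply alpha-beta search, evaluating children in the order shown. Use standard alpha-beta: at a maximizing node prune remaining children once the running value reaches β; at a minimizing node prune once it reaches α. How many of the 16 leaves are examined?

C [α=-∞,β=+∞]: v=6
D [α=6,β=+∞]: v=2 after child 2 ≤ α → α-cutoff, skip 1
E [α=6,β=+∞]: v=9
B [α=-∞,β=+∞]: v=9
G [α=-∞,β=9]: v=4
H [α=4,β=9]: v=9
F [α=-∞,β=9]: v=9 after child 2 ≥ β → β-cutoff, skip 1
Root [α=-∞,β=+∞]: v=9
Leaves evaluated: 12 of 16.

12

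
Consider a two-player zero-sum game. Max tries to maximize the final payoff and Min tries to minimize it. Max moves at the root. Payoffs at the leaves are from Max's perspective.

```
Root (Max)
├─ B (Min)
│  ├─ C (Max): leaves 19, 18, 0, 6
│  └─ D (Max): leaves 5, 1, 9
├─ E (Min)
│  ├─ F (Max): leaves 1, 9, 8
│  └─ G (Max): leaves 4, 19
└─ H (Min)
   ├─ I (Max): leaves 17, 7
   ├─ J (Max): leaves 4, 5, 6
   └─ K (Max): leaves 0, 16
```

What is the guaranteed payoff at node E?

9

F: max(1, 9, 8) = 9
G: max(4, 19) = 19
E: min(9, 19) = 9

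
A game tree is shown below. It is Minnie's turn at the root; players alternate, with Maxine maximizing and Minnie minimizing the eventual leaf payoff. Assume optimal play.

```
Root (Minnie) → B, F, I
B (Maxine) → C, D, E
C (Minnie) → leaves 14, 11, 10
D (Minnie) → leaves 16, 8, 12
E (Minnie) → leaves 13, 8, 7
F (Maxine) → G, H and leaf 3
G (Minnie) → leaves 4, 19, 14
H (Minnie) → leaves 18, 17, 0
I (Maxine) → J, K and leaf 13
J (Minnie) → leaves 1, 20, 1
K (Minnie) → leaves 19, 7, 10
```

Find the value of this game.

4

C (Minnie): min(14, 11, 10) = 10
D (Minnie): min(16, 8, 12) = 8
E (Minnie): min(13, 8, 7) = 7
B (Maxine): max(10, 8, 7) = 10
G (Minnie): min(4, 19, 14) = 4
H (Minnie): min(18, 17, 0) = 0
F (Maxine): max(4, 0, 3) = 4
J (Minnie): min(1, 20, 1) = 1
K (Minnie): min(19, 7, 10) = 7
I (Maxine): max(1, 7, 13) = 13
Root (Minnie): min(10, 4, 13) = 4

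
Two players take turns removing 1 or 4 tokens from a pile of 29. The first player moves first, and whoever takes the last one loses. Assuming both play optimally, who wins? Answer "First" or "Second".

First

W/L table (W = player to move can force a win):
i:   0  1  2  3  4  5  6  7  8  9 10 11 12 13 14 15 16 17 18 19 20 21 22 23 24 25 26 27 28 29
     W  L  W  L  W  W  L  W  L  W  W  L  W  L  W  W  L  W  L  W  W  L  W  L  W  W  L  W  L  W
Position 29 is W, so the first player wins.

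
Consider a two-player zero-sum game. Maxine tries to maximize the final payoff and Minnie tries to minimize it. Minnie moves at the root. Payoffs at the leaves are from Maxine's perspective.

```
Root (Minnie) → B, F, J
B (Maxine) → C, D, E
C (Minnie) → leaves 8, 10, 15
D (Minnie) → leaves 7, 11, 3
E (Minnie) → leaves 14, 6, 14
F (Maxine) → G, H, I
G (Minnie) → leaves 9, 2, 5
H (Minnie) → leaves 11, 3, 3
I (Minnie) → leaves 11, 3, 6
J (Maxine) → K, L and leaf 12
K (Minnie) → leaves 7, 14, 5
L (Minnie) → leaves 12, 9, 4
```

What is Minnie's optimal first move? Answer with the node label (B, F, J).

F

C (Minnie): min(8, 10, 15) = 8
D (Minnie): min(7, 11, 3) = 3
E (Minnie): min(14, 6, 14) = 6
B (Maxine): max(8, 3, 6) = 8
G (Minnie): min(9, 2, 5) = 2
H (Minnie): min(11, 3, 3) = 3
I (Minnie): min(11, 3, 6) = 3
F (Maxine): max(2, 3, 3) = 3
K (Minnie): min(7, 14, 5) = 5
L (Minnie): min(12, 9, 4) = 4
J (Maxine): max(5, 4, 12) = 12
Root (Minnie): min(8, 3, 12) = 3
Minnie picks the child with the lowest value: F (value 3).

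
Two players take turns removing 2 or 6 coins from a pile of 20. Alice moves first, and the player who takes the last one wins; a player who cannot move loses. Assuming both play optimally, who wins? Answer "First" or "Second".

Positions where the player to move wins (W) vs loses (L):
i:   0  1  2  3  4  5  6  7  8  9 10 11 12 13 14 15 16 17 18 19 20
     L  L  W  W  L  L  W  W  L  L  W  W  L  L  W  W  L  L  W  W  L
Position 20 is L, so the second player wins.

Second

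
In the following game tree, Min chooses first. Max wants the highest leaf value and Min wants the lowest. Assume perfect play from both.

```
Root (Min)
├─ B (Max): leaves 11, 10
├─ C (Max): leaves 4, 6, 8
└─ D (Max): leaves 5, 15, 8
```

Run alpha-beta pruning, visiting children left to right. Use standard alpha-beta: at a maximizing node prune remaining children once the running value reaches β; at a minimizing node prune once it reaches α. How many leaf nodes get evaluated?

B [α=-∞,β=+∞]: v=11
C [α=-∞,β=11]: v=8
D [α=-∞,β=8]: v=15 after child 2 ≥ β → β-cutoff, skip 1
Root [α=-∞,β=+∞]: v=8
Leaves evaluated: 7 of 8.

7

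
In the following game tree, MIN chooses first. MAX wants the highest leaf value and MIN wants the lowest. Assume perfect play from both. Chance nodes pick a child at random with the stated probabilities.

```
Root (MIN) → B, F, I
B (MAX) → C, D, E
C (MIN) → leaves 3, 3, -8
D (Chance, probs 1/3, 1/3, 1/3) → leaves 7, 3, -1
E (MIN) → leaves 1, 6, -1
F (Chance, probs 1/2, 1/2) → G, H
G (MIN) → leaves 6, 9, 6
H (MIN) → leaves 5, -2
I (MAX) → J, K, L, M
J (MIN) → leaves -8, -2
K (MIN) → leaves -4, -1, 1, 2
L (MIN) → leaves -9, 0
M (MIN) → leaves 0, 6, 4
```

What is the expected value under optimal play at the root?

C (MIN): min(3, 3, -8) = -8
D (Chance): 1/3·7 + 1/3·3 + 1/3·-1 = 3
E (MIN): min(1, 6, -1) = -1
B (MAX): max(-8, 3, -1) = 3
G (MIN): min(6, 9, 6) = 6
H (MIN): min(5, -2) = -2
F (Chance): 1/2·6 + 1/2·-2 = 2
J (MIN): min(-8, -2) = -8
K (MIN): min(-4, -1, 1, 2) = -4
L (MIN): min(-9, 0) = -9
M (MIN): min(0, 6, 4) = 0
I (MAX): max(-8, -4, -9, 0) = 0
Root (MIN): min(3, 2, 0) = 0

0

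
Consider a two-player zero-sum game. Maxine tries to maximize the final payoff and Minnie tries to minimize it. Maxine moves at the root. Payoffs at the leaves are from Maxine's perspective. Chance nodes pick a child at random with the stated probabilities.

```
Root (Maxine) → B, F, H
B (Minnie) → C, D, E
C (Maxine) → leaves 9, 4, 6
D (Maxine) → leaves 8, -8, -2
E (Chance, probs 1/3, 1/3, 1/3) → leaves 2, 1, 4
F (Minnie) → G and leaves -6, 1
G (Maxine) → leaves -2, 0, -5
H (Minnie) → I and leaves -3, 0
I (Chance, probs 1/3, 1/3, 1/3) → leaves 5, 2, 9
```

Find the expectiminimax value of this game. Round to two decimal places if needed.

C (Maxine): max(9, 4, 6) = 9
D (Maxine): max(8, -8, -2) = 8
E (Chance): 1/3·2 + 1/3·1 + 1/3·4 = 2.33
B (Minnie): min(9, 8, 2.33) = 2.33
G (Maxine): max(-2, 0, -5) = 0
F (Minnie): min(0, -6, 1) = -6
I (Chance): 1/3·5 + 1/3·2 + 1/3·9 = 5.33
H (Minnie): min(5.33, -3, 0) = -3
Root (Maxine): max(2.33, -6, -3) = 2.33

2.33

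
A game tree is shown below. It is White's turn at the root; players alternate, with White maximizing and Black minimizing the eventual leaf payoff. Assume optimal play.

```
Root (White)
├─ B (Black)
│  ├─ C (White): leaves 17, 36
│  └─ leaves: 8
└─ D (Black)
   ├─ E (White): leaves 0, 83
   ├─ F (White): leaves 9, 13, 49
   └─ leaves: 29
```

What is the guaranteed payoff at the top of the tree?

C (White): max(17, 36) = 36
B (Black): min(36, 8) = 8
E (White): max(0, 83) = 83
F (White): max(9, 13, 49) = 49
D (Black): min(83, 49, 29) = 29
Root (White): max(8, 29) = 29

29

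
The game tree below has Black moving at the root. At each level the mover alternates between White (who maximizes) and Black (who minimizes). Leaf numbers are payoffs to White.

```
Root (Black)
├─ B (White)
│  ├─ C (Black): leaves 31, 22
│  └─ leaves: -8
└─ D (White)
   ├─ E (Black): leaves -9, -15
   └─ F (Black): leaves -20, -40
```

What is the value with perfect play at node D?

E: min(-9, -15) = -15
F: min(-20, -40) = -40
D: max(-15, -40) = -15

-15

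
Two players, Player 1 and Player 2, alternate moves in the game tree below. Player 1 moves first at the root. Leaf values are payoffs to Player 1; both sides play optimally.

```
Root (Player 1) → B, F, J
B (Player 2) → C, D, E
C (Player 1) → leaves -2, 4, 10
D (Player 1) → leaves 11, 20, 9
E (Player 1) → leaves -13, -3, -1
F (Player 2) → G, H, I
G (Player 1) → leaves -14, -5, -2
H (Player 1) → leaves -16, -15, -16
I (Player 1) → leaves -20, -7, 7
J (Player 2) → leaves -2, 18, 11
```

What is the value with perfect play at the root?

C (Player 1): max(-2, 4, 10) = 10
D (Player 1): max(11, 20, 9) = 20
E (Player 1): max(-13, -3, -1) = -1
B (Player 2): min(10, 20, -1) = -1
G (Player 1): max(-14, -5, -2) = -2
H (Player 1): max(-16, -15, -16) = -15
I (Player 1): max(-20, -7, 7) = 7
F (Player 2): min(-2, -15, 7) = -15
J (Player 2): min(-2, 18, 11) = -2
Root (Player 1): max(-1, -15, -2) = -1

-1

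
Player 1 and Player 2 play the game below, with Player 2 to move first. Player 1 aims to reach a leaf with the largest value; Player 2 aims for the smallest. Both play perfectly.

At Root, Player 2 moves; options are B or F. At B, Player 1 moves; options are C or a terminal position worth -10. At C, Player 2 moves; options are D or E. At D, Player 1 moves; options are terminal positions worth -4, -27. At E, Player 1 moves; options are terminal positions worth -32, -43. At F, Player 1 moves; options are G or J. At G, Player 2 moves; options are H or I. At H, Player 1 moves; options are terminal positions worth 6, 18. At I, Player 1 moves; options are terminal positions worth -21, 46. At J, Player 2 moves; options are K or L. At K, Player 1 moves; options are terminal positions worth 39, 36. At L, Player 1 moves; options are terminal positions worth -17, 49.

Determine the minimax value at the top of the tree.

-10

D (Player 1): max(-4, -27) = -4
E (Player 1): max(-32, -43) = -32
C (Player 2): min(-4, -32) = -32
B (Player 1): max(-32, -10) = -10
H (Player 1): max(6, 18) = 18
I (Player 1): max(-21, 46) = 46
G (Player 2): min(18, 46) = 18
K (Player 1): max(39, 36) = 39
L (Player 1): max(-17, 49) = 49
J (Player 2): min(39, 49) = 39
F (Player 1): max(18, 39) = 39
Root (Player 2): min(-10, 39) = -10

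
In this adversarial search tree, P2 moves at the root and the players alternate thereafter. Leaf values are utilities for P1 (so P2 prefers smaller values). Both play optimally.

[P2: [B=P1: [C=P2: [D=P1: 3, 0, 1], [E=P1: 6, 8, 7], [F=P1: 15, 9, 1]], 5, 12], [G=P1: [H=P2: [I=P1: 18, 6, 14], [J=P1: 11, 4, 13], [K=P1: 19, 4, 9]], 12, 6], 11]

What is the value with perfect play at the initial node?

11

D (P1): max(3, 0, 1) = 3
E (P1): max(6, 8, 7) = 8
F (P1): max(15, 9, 1) = 15
C (P2): min(3, 8, 15) = 3
B (P1): max(3, 5, 12) = 12
I (P1): max(18, 6, 14) = 18
J (P1): max(11, 4, 13) = 13
K (P1): max(19, 4, 9) = 19
H (P2): min(18, 13, 19) = 13
G (P1): max(13, 12, 6) = 13
Root (P2): min(12, 13, 11) = 11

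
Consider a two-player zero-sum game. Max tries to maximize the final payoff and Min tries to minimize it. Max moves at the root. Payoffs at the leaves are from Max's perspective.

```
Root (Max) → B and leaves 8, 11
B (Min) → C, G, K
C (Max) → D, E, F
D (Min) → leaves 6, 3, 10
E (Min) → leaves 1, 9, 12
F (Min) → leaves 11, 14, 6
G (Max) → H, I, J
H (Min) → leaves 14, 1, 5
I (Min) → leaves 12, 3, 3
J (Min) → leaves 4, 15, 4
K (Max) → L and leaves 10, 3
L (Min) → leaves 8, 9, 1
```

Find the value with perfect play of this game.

D (Min): min(6, 3, 10) = 3
E (Min): min(1, 9, 12) = 1
F (Min): min(11, 14, 6) = 6
C (Max): max(3, 1, 6) = 6
H (Min): min(14, 1, 5) = 1
I (Min): min(12, 3, 3) = 3
J (Min): min(4, 15, 4) = 4
G (Max): max(1, 3, 4) = 4
L (Min): min(8, 9, 1) = 1
K (Max): max(1, 10, 3) = 10
B (Min): min(6, 4, 10) = 4
Root (Max): max(4, 8, 11) = 11

11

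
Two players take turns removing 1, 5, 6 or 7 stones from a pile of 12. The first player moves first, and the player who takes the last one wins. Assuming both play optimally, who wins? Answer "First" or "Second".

Second

W/L table (W = player to move can force a win):
i:   0  1  2  3  4  5  6  7  8  9 10 11 12
     L  W  L  W  L  W  W  W  W  W  W  W  L
Position 12 is L, so the second player wins.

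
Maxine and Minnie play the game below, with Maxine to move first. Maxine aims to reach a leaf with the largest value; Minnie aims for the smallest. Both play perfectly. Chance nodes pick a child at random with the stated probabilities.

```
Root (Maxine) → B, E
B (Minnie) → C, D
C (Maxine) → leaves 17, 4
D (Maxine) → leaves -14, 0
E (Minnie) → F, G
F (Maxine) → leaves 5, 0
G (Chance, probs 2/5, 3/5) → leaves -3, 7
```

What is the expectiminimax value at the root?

3

C (Maxine): max(17, 4) = 17
D (Maxine): max(-14, 0) = 0
B (Minnie): min(17, 0) = 0
F (Maxine): max(5, 0) = 5
G (Chance): 2/5·-3 + 3/5·7 = 3
E (Minnie): min(5, 3) = 3
Root (Maxine): max(0, 3) = 3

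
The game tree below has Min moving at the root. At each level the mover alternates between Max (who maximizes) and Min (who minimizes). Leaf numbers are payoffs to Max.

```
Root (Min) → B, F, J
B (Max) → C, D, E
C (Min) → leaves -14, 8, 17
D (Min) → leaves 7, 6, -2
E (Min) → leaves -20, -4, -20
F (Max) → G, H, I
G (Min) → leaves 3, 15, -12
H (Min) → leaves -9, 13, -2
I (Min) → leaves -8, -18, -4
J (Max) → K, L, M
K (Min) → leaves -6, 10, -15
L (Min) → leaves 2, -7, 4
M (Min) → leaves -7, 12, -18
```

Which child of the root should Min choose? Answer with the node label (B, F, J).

F

C (Min): min(-14, 8, 17) = -14
D (Min): min(7, 6, -2) = -2
E (Min): min(-20, -4, -20) = -20
B (Max): max(-14, -2, -20) = -2
G (Min): min(3, 15, -12) = -12
H (Min): min(-9, 13, -2) = -9
I (Min): min(-8, -18, -4) = -18
F (Max): max(-12, -9, -18) = -9
K (Min): min(-6, 10, -15) = -15
L (Min): min(2, -7, 4) = -7
M (Min): min(-7, 12, -18) = -18
J (Max): max(-15, -7, -18) = -7
Root (Min): min(-2, -9, -7) = -9
Min picks the child with the lowest value: F (value -9).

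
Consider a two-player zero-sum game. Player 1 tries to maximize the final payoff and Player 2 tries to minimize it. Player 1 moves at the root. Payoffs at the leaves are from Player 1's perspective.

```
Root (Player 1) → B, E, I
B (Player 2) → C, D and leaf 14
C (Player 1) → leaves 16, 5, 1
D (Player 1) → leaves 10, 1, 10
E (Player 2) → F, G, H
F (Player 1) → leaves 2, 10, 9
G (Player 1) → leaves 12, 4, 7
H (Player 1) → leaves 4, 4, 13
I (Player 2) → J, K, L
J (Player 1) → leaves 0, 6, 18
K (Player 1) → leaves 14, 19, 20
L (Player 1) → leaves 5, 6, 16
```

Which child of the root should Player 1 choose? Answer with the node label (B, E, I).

I

C (Player 1): max(16, 5, 1) = 16
D (Player 1): max(10, 1, 10) = 10
B (Player 2): min(16, 10, 14) = 10
F (Player 1): max(2, 10, 9) = 10
G (Player 1): max(12, 4, 7) = 12
H (Player 1): max(4, 4, 13) = 13
E (Player 2): min(10, 12, 13) = 10
J (Player 1): max(0, 6, 18) = 18
K (Player 1): max(14, 19, 20) = 20
L (Player 1): max(5, 6, 16) = 16
I (Player 2): min(18, 20, 16) = 16
Root (Player 1): max(10, 10, 16) = 16
Player 1 picks the child with the highest value: I (value 16).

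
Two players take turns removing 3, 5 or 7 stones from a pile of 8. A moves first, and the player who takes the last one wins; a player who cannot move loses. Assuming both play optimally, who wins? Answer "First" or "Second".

First

W/L table (W = player to move can force a win):
i:   0  1  2  3  4  5  6  7  8
     L  L  L  W  W  W  W  W  W
Position 8 is W, so the first player wins.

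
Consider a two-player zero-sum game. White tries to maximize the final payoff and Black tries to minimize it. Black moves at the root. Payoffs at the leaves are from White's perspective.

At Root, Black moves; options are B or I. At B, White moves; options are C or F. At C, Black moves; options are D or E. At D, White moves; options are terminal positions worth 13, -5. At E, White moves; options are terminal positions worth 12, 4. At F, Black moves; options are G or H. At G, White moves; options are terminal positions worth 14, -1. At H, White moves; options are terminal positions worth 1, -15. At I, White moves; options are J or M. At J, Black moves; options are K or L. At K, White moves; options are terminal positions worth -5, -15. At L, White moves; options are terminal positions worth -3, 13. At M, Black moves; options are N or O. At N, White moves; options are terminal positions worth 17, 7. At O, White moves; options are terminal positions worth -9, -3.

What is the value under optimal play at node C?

D: max(13, -5) = 13
E: max(12, 4) = 12
C: min(13, 12) = 12

12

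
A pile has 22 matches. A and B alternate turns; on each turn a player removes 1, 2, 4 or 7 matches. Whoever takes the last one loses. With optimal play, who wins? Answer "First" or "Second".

i:   0  1  2  3  4  5  6  7  8  9 10 11 12 13 14 15 16 17 18 19 20 21 22
     W  L  W  W  L  W  W  L  W  W  L  W  W  L  W  W  L  W  W  L  W  W  L
Position 22 is L, so the second player wins.

Second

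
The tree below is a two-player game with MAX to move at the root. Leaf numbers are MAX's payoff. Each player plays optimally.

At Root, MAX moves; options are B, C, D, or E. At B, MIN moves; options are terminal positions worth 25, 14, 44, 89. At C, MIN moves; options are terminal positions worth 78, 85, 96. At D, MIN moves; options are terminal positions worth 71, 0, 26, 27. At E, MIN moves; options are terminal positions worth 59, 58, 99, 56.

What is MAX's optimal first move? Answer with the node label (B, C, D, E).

C

B (MIN): min(25, 14, 44, 89) = 14
C (MIN): min(78, 85, 96) = 78
D (MIN): min(71, 0, 26, 27) = 0
E (MIN): min(59, 58, 99, 56) = 56
Root (MAX): max(14, 78, 0, 56) = 78
MAX picks the child with the highest value: C (value 78).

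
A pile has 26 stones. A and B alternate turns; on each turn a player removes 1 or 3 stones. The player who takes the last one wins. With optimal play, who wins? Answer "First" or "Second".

Second

Mark each pile size as W (mover wins) or L (mover loses):
i:   0  1  2  3  4  5  6  7  8  9 10 11 12 13 14 15 16 17 18 19 20 21 22 23 24 25 26
     L  W  L  W  L  W  L  W  L  W  L  W  L  W  L  W  L  W  L  W  L  W  L  W  L  W  L
Position 26 is L, so the second player wins.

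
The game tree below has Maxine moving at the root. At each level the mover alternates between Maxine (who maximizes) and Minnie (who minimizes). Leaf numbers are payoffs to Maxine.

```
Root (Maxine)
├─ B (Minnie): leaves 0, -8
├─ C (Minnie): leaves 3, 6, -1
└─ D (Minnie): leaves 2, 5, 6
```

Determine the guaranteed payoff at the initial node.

2

B (Minnie): min(0, -8) = -8
C (Minnie): min(3, 6, -1) = -1
D (Minnie): min(2, 5, 6) = 2
Root (Maxine): max(-8, -1, 2) = 2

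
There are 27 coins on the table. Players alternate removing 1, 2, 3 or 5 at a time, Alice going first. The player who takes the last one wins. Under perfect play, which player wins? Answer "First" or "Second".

First

Positions where the player to move wins (W) vs loses (L):
i:   0  1  2  3  4  5  6  7  8  9 10 11 12 13 14 15 16 17 18 19 20 21 22 23 24 25 26 27
     L  W  W  W  L  W  W  W  L  W  W  W  L  W  W  W  L  W  W  W  L  W  W  W  L  W  W  W
Position 27 is W, so the first player wins.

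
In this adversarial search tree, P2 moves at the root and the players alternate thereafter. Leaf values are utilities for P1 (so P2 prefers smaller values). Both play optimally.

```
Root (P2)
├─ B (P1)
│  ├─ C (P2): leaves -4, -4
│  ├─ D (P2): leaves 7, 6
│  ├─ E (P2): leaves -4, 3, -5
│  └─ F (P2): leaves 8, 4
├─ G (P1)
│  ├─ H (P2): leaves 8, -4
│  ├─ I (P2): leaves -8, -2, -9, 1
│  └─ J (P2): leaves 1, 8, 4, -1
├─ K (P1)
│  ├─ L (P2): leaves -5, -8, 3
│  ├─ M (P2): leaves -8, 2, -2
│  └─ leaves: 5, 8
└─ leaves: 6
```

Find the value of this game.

C (P2): min(-4, -4) = -4
D (P2): min(7, 6) = 6
E (P2): min(-4, 3, -5) = -5
F (P2): min(8, 4) = 4
B (P1): max(-4, 6, -5, 4) = 6
H (P2): min(8, -4) = -4
I (P2): min(-8, -2, -9, 1) = -9
J (P2): min(1, 8, 4, -1) = -1
G (P1): max(-4, -9, -1) = -1
L (P2): min(-5, -8, 3) = -8
M (P2): min(-8, 2, -2) = -8
K (P1): max(-8, -8, 5, 8) = 8
Root (P2): min(6, -1, 8, 6) = -1

-1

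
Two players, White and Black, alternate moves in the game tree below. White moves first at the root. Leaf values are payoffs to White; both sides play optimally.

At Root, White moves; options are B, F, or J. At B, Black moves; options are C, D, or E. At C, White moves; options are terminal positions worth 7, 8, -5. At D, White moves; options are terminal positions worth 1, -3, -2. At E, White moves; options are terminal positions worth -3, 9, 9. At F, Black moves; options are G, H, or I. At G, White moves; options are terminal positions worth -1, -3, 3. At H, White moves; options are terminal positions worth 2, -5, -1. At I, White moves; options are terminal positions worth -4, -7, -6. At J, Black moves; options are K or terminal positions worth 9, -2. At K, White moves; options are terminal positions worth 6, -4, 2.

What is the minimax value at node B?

C: max(7, 8, -5) = 8
D: max(1, -3, -2) = 1
E: max(-3, 9, 9) = 9
B: min(8, 1, 9) = 1

1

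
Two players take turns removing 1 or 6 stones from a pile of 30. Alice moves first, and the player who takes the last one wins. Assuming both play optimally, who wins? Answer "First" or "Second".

Second

Positions where the player to move wins (W) vs loses (L):
i:   0  1  2  3  4  5  6  7  8  9 10 11 12 13 14 15 16 17 18 19 20 21 22 23 24 25 26 27 28 29 30
     L  W  L  W  L  W  W  L  W  L  W  L  W  W  L  W  L  W  L  W  W  L  W  L  W  L  W  W  L  W  L
Position 30 is L, so the second player wins.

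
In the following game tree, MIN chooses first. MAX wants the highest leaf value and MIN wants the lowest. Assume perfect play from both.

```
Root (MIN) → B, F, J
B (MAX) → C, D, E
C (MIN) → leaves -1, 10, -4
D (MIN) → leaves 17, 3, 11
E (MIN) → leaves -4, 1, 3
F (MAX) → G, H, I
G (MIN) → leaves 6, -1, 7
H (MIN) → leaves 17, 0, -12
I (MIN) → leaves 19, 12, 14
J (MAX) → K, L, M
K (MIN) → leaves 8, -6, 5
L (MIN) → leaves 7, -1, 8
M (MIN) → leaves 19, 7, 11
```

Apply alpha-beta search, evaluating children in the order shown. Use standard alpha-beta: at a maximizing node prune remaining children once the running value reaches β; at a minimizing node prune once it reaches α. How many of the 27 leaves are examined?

C [α=-∞,β=+∞]: v=-4
D [α=-4,β=+∞]: v=3
E [α=3,β=+∞]: v=-4 after child 1 ≤ α → α-cutoff, skip 2
B [α=-∞,β=+∞]: v=3
G [α=-∞,β=3]: v=-1
H [α=-1,β=3]: v=-12
I [α=-1,β=3]: v=12
F [α=-∞,β=3]: v=12
K [α=-∞,β=3]: v=-6
L [α=-6,β=3]: v=-1
M [α=-1,β=3]: v=7
J [α=-∞,β=3]: v=7
Root [α=-∞,β=+∞]: v=3
Leaves evaluated: 25 of 27.

25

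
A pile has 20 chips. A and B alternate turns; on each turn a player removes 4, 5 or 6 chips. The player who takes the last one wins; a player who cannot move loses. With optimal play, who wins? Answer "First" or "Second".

Positions where the player to move wins (W) vs loses (L):
i:   0  1  2  3  4  5  6  7  8  9 10 11 12 13 14 15 16 17 18 19 20
     L  L  L  L  W  W  W  W  W  W  L  L  L  L  W  W  W  W  W  W  L
Position 20 is L, so the second player wins.

Second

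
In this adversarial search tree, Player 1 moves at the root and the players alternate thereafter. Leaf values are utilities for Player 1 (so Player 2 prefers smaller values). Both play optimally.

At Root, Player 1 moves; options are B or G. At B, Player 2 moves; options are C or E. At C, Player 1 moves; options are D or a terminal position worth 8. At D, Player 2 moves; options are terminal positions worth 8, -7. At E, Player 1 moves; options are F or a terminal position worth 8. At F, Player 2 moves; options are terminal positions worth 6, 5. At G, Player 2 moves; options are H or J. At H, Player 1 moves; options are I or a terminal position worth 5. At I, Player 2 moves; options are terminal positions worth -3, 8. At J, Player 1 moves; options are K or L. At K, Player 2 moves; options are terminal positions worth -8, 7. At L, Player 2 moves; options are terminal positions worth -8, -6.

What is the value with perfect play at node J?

K: min(-8, 7) = -8
L: min(-8, -6) = -8
J: max(-8, -8) = -8

-8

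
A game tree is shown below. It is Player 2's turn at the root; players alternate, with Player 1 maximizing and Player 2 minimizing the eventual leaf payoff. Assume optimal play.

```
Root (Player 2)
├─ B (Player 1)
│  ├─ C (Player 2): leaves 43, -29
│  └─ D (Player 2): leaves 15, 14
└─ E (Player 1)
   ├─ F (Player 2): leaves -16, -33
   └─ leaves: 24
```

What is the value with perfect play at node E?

F: min(-16, -33) = -33
E: max(-33, 24) = 24

24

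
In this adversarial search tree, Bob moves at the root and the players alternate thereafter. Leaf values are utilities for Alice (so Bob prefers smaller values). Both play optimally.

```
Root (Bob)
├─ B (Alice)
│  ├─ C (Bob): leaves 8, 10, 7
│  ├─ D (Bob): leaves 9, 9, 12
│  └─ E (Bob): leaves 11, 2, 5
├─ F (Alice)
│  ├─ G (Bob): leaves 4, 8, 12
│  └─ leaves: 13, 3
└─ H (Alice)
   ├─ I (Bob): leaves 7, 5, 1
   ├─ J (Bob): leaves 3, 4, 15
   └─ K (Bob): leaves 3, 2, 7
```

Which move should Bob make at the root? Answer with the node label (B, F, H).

H

C (Bob): min(8, 10, 7) = 7
D (Bob): min(9, 9, 12) = 9
E (Bob): min(11, 2, 5) = 2
B (Alice): max(7, 9, 2) = 9
G (Bob): min(4, 8, 12) = 4
F (Alice): max(4, 13, 3) = 13
I (Bob): min(7, 5, 1) = 1
J (Bob): min(3, 4, 15) = 3
K (Bob): min(3, 2, 7) = 2
H (Alice): max(1, 3, 2) = 3
Root (Bob): min(9, 13, 3) = 3
Bob picks the child with the lowest value: H (value 3).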